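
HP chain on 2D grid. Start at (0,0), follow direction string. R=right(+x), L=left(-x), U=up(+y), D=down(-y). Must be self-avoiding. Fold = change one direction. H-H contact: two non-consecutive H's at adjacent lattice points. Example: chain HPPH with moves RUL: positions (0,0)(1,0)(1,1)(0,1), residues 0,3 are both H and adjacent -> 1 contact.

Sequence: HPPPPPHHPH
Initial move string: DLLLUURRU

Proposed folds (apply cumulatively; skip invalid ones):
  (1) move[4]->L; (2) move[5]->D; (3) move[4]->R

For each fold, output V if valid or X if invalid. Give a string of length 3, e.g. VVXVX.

Answer: VXX

Derivation:
Initial: DLLLUURRU -> [(0, 0), (0, -1), (-1, -1), (-2, -1), (-3, -1), (-3, 0), (-3, 1), (-2, 1), (-1, 1), (-1, 2)]
Fold 1: move[4]->L => DLLLLURRU VALID
Fold 2: move[5]->D => DLLLLDRRU INVALID (collision), skipped
Fold 3: move[4]->R => DLLLRURRU INVALID (collision), skipped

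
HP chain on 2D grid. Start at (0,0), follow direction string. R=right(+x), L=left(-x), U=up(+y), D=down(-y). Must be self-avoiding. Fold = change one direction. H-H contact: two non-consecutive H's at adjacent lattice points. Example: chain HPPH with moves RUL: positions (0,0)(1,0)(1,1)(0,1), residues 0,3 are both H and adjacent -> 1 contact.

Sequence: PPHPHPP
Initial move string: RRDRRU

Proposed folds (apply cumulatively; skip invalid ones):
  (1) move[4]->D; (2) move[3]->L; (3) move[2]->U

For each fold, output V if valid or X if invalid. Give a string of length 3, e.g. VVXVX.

Initial: RRDRRU -> [(0, 0), (1, 0), (2, 0), (2, -1), (3, -1), (4, -1), (4, 0)]
Fold 1: move[4]->D => RRDRDU INVALID (collision), skipped
Fold 2: move[3]->L => RRDLRU INVALID (collision), skipped
Fold 3: move[2]->U => RRURRU VALID

Answer: XXV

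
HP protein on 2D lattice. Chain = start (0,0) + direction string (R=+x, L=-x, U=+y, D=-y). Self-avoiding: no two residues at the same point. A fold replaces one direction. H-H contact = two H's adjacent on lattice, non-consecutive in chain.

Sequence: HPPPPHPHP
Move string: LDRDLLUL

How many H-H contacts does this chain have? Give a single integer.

Answer: 0

Derivation:
Positions: [(0, 0), (-1, 0), (-1, -1), (0, -1), (0, -2), (-1, -2), (-2, -2), (-2, -1), (-3, -1)]
No H-H contacts found.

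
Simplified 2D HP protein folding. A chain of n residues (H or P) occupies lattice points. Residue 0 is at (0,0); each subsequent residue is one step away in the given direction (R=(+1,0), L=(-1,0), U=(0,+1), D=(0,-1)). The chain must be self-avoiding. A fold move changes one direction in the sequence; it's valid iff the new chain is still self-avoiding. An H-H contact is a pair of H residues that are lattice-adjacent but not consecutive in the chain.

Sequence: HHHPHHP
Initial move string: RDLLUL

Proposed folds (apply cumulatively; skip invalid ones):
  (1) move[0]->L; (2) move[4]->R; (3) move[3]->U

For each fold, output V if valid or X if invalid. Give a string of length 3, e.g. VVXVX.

Initial: RDLLUL -> [(0, 0), (1, 0), (1, -1), (0, -1), (-1, -1), (-1, 0), (-2, 0)]
Fold 1: move[0]->L => LDLLUL VALID
Fold 2: move[4]->R => LDLLRL INVALID (collision), skipped
Fold 3: move[3]->U => LDLUUL VALID

Answer: VXV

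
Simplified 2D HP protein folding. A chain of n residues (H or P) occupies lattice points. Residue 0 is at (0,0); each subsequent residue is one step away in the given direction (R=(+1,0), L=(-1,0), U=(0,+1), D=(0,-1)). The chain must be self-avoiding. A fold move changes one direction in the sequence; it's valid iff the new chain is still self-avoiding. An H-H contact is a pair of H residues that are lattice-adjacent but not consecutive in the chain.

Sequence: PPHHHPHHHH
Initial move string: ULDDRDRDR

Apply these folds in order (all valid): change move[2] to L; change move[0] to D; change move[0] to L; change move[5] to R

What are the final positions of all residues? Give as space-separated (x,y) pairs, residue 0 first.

Initial moves: ULDDRDRDR
Fold: move[2]->L => ULLDRDRDR (positions: [(0, 0), (0, 1), (-1, 1), (-2, 1), (-2, 0), (-1, 0), (-1, -1), (0, -1), (0, -2), (1, -2)])
Fold: move[0]->D => DLLDRDRDR (positions: [(0, 0), (0, -1), (-1, -1), (-2, -1), (-2, -2), (-1, -2), (-1, -3), (0, -3), (0, -4), (1, -4)])
Fold: move[0]->L => LLLDRDRDR (positions: [(0, 0), (-1, 0), (-2, 0), (-3, 0), (-3, -1), (-2, -1), (-2, -2), (-1, -2), (-1, -3), (0, -3)])
Fold: move[5]->R => LLLDRRRDR (positions: [(0, 0), (-1, 0), (-2, 0), (-3, 0), (-3, -1), (-2, -1), (-1, -1), (0, -1), (0, -2), (1, -2)])

Answer: (0,0) (-1,0) (-2,0) (-3,0) (-3,-1) (-2,-1) (-1,-1) (0,-1) (0,-2) (1,-2)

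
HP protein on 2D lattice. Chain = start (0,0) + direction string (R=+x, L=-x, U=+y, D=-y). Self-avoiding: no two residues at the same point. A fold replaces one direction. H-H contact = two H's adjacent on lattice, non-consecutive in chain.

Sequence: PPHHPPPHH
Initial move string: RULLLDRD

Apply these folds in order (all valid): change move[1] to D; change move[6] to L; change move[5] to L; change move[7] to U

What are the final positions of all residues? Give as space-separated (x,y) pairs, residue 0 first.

Initial moves: RULLLDRD
Fold: move[1]->D => RDLLLDRD (positions: [(0, 0), (1, 0), (1, -1), (0, -1), (-1, -1), (-2, -1), (-2, -2), (-1, -2), (-1, -3)])
Fold: move[6]->L => RDLLLDLD (positions: [(0, 0), (1, 0), (1, -1), (0, -1), (-1, -1), (-2, -1), (-2, -2), (-3, -2), (-3, -3)])
Fold: move[5]->L => RDLLLLLD (positions: [(0, 0), (1, 0), (1, -1), (0, -1), (-1, -1), (-2, -1), (-3, -1), (-4, -1), (-4, -2)])
Fold: move[7]->U => RDLLLLLU (positions: [(0, 0), (1, 0), (1, -1), (0, -1), (-1, -1), (-2, -1), (-3, -1), (-4, -1), (-4, 0)])

Answer: (0,0) (1,0) (1,-1) (0,-1) (-1,-1) (-2,-1) (-3,-1) (-4,-1) (-4,0)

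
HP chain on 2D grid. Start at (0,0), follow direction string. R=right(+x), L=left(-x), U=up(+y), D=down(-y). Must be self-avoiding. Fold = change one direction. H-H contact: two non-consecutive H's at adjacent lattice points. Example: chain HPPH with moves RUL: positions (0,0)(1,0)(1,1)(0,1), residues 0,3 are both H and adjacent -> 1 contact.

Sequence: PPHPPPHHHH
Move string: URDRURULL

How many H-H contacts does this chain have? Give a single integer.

Positions: [(0, 0), (0, 1), (1, 1), (1, 0), (2, 0), (2, 1), (3, 1), (3, 2), (2, 2), (1, 2)]
H-H contact: residue 2 @(1,1) - residue 9 @(1, 2)

Answer: 1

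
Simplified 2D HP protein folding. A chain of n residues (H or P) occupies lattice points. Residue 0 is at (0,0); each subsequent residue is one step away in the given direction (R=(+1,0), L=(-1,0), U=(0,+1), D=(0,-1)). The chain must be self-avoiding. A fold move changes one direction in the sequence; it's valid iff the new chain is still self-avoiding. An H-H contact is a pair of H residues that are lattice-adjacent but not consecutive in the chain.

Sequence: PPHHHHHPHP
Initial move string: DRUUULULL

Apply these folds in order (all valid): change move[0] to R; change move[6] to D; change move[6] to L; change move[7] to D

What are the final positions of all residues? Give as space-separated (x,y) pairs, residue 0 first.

Initial moves: DRUUULULL
Fold: move[0]->R => RRUUULULL (positions: [(0, 0), (1, 0), (2, 0), (2, 1), (2, 2), (2, 3), (1, 3), (1, 4), (0, 4), (-1, 4)])
Fold: move[6]->D => RRUUULDLL (positions: [(0, 0), (1, 0), (2, 0), (2, 1), (2, 2), (2, 3), (1, 3), (1, 2), (0, 2), (-1, 2)])
Fold: move[6]->L => RRUUULLLL (positions: [(0, 0), (1, 0), (2, 0), (2, 1), (2, 2), (2, 3), (1, 3), (0, 3), (-1, 3), (-2, 3)])
Fold: move[7]->D => RRUUULLDL (positions: [(0, 0), (1, 0), (2, 0), (2, 1), (2, 2), (2, 3), (1, 3), (0, 3), (0, 2), (-1, 2)])

Answer: (0,0) (1,0) (2,0) (2,1) (2,2) (2,3) (1,3) (0,3) (0,2) (-1,2)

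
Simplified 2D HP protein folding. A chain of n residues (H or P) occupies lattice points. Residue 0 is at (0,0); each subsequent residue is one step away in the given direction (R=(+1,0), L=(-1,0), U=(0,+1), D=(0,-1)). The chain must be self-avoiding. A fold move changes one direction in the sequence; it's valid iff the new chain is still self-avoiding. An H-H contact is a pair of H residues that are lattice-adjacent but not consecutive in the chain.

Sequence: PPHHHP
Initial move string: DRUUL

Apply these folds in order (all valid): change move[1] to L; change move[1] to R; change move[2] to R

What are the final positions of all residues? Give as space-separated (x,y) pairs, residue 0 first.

Answer: (0,0) (0,-1) (1,-1) (2,-1) (2,0) (1,0)

Derivation:
Initial moves: DRUUL
Fold: move[1]->L => DLUUL (positions: [(0, 0), (0, -1), (-1, -1), (-1, 0), (-1, 1), (-2, 1)])
Fold: move[1]->R => DRUUL (positions: [(0, 0), (0, -1), (1, -1), (1, 0), (1, 1), (0, 1)])
Fold: move[2]->R => DRRUL (positions: [(0, 0), (0, -1), (1, -1), (2, -1), (2, 0), (1, 0)])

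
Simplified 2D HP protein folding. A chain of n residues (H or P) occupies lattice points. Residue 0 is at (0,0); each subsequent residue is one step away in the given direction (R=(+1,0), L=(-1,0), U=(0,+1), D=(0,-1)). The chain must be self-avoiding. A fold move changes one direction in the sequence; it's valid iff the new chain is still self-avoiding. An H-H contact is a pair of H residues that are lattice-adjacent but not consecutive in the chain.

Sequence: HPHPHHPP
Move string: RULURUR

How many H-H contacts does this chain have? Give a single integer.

Answer: 1

Derivation:
Positions: [(0, 0), (1, 0), (1, 1), (0, 1), (0, 2), (1, 2), (1, 3), (2, 3)]
H-H contact: residue 2 @(1,1) - residue 5 @(1, 2)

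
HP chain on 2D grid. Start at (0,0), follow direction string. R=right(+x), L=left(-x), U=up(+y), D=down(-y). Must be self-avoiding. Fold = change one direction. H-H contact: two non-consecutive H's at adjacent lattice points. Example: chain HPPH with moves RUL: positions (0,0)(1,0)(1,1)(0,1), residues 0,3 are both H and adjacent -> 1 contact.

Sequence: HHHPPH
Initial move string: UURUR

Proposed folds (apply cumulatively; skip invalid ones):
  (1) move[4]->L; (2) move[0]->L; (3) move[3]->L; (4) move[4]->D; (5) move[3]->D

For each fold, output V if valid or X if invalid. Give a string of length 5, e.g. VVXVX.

Initial: UURUR -> [(0, 0), (0, 1), (0, 2), (1, 2), (1, 3), (2, 3)]
Fold 1: move[4]->L => UURUL VALID
Fold 2: move[0]->L => LURUL VALID
Fold 3: move[3]->L => LURLL INVALID (collision), skipped
Fold 4: move[4]->D => LURUD INVALID (collision), skipped
Fold 5: move[3]->D => LURDL INVALID (collision), skipped

Answer: VVXXX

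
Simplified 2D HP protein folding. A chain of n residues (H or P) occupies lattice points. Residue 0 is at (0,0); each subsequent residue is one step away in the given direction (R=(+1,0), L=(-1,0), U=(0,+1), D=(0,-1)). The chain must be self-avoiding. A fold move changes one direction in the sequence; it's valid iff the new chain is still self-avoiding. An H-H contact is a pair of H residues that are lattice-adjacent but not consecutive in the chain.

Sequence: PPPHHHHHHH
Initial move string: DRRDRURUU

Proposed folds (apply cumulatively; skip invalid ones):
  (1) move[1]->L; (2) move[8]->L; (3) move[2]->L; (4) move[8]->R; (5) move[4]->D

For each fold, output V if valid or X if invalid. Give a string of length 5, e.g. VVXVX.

Answer: XVXVX

Derivation:
Initial: DRRDRURUU -> [(0, 0), (0, -1), (1, -1), (2, -1), (2, -2), (3, -2), (3, -1), (4, -1), (4, 0), (4, 1)]
Fold 1: move[1]->L => DLRDRURUU INVALID (collision), skipped
Fold 2: move[8]->L => DRRDRURUL VALID
Fold 3: move[2]->L => DRLDRURUL INVALID (collision), skipped
Fold 4: move[8]->R => DRRDRURUR VALID
Fold 5: move[4]->D => DRRDDURUR INVALID (collision), skipped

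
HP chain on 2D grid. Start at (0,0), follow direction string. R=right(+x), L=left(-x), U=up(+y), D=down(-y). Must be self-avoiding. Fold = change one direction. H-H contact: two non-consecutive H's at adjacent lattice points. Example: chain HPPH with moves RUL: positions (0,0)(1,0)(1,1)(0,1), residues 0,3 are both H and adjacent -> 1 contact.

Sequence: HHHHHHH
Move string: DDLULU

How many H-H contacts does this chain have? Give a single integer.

Positions: [(0, 0), (0, -1), (0, -2), (-1, -2), (-1, -1), (-2, -1), (-2, 0)]
H-H contact: residue 1 @(0,-1) - residue 4 @(-1, -1)

Answer: 1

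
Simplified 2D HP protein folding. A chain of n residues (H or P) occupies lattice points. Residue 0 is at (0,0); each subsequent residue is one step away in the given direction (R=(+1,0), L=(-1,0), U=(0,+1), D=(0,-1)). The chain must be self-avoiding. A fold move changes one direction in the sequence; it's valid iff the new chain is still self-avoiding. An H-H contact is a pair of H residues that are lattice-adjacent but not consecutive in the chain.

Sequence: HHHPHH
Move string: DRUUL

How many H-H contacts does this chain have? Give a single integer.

Answer: 1

Derivation:
Positions: [(0, 0), (0, -1), (1, -1), (1, 0), (1, 1), (0, 1)]
H-H contact: residue 0 @(0,0) - residue 5 @(0, 1)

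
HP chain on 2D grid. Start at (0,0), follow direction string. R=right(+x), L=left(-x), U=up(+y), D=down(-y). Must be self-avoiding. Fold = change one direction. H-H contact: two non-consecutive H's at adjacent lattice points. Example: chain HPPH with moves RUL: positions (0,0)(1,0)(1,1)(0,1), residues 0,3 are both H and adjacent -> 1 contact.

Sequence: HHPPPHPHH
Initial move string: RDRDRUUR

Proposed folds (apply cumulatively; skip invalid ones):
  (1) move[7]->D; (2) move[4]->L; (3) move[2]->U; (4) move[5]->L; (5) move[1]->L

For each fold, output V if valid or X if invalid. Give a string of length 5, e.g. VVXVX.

Initial: RDRDRUUR -> [(0, 0), (1, 0), (1, -1), (2, -1), (2, -2), (3, -2), (3, -1), (3, 0), (4, 0)]
Fold 1: move[7]->D => RDRDRUUD INVALID (collision), skipped
Fold 2: move[4]->L => RDRDLUUR INVALID (collision), skipped
Fold 3: move[2]->U => RDUDRUUR INVALID (collision), skipped
Fold 4: move[5]->L => RDRDRLUR INVALID (collision), skipped
Fold 5: move[1]->L => RLRDRUUR INVALID (collision), skipped

Answer: XXXXX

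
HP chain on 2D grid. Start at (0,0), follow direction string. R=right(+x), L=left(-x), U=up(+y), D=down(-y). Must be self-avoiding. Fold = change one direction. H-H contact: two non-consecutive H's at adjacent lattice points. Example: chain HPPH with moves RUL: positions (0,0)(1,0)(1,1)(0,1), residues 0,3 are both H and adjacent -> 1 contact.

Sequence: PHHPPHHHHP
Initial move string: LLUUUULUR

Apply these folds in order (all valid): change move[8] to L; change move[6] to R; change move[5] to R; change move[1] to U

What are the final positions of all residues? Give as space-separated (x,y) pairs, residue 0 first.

Answer: (0,0) (-1,0) (-1,1) (-1,2) (-1,3) (-1,4) (0,4) (1,4) (1,5) (0,5)

Derivation:
Initial moves: LLUUUULUR
Fold: move[8]->L => LLUUUULUL (positions: [(0, 0), (-1, 0), (-2, 0), (-2, 1), (-2, 2), (-2, 3), (-2, 4), (-3, 4), (-3, 5), (-4, 5)])
Fold: move[6]->R => LLUUUURUL (positions: [(0, 0), (-1, 0), (-2, 0), (-2, 1), (-2, 2), (-2, 3), (-2, 4), (-1, 4), (-1, 5), (-2, 5)])
Fold: move[5]->R => LLUUURRUL (positions: [(0, 0), (-1, 0), (-2, 0), (-2, 1), (-2, 2), (-2, 3), (-1, 3), (0, 3), (0, 4), (-1, 4)])
Fold: move[1]->U => LUUUURRUL (positions: [(0, 0), (-1, 0), (-1, 1), (-1, 2), (-1, 3), (-1, 4), (0, 4), (1, 4), (1, 5), (0, 5)])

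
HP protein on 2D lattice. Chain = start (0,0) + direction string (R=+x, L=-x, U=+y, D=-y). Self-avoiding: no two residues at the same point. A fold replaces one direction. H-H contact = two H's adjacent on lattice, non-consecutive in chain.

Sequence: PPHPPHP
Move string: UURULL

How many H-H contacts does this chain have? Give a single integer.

Positions: [(0, 0), (0, 1), (0, 2), (1, 2), (1, 3), (0, 3), (-1, 3)]
H-H contact: residue 2 @(0,2) - residue 5 @(0, 3)

Answer: 1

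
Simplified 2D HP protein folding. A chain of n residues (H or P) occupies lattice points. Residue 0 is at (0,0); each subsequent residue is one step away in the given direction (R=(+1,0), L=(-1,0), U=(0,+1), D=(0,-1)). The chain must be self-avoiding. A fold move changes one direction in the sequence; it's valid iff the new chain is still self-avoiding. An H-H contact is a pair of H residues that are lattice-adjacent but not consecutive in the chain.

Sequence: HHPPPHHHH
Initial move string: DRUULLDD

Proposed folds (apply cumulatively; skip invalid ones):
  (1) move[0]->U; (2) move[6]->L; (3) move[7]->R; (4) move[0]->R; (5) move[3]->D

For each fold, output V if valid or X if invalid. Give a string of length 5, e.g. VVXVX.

Answer: VVXVX

Derivation:
Initial: DRUULLDD -> [(0, 0), (0, -1), (1, -1), (1, 0), (1, 1), (0, 1), (-1, 1), (-1, 0), (-1, -1)]
Fold 1: move[0]->U => URUULLDD VALID
Fold 2: move[6]->L => URUULLLD VALID
Fold 3: move[7]->R => URUULLLR INVALID (collision), skipped
Fold 4: move[0]->R => RRUULLLD VALID
Fold 5: move[3]->D => RRUDLLLD INVALID (collision), skipped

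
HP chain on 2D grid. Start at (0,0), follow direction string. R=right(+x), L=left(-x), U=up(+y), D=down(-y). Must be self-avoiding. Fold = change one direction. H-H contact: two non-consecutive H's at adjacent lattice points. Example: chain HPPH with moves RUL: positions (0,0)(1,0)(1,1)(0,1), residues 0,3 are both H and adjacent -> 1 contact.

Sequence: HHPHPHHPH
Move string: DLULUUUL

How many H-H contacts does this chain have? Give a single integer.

Answer: 1

Derivation:
Positions: [(0, 0), (0, -1), (-1, -1), (-1, 0), (-2, 0), (-2, 1), (-2, 2), (-2, 3), (-3, 3)]
H-H contact: residue 0 @(0,0) - residue 3 @(-1, 0)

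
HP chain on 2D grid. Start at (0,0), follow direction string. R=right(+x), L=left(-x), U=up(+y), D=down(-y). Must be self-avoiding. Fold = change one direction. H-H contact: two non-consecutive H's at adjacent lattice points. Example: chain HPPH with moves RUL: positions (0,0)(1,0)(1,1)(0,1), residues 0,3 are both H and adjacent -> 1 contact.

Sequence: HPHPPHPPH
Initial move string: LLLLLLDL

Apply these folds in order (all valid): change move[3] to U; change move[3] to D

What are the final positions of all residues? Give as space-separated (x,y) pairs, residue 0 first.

Initial moves: LLLLLLDL
Fold: move[3]->U => LLLULLDL (positions: [(0, 0), (-1, 0), (-2, 0), (-3, 0), (-3, 1), (-4, 1), (-5, 1), (-5, 0), (-6, 0)])
Fold: move[3]->D => LLLDLLDL (positions: [(0, 0), (-1, 0), (-2, 0), (-3, 0), (-3, -1), (-4, -1), (-5, -1), (-5, -2), (-6, -2)])

Answer: (0,0) (-1,0) (-2,0) (-3,0) (-3,-1) (-4,-1) (-5,-1) (-5,-2) (-6,-2)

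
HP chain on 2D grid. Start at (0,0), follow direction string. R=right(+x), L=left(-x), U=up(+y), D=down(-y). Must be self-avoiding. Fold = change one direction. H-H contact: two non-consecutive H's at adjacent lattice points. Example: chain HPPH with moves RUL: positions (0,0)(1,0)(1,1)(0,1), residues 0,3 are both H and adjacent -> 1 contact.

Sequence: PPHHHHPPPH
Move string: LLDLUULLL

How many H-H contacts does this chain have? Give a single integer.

Answer: 1

Derivation:
Positions: [(0, 0), (-1, 0), (-2, 0), (-2, -1), (-3, -1), (-3, 0), (-3, 1), (-4, 1), (-5, 1), (-6, 1)]
H-H contact: residue 2 @(-2,0) - residue 5 @(-3, 0)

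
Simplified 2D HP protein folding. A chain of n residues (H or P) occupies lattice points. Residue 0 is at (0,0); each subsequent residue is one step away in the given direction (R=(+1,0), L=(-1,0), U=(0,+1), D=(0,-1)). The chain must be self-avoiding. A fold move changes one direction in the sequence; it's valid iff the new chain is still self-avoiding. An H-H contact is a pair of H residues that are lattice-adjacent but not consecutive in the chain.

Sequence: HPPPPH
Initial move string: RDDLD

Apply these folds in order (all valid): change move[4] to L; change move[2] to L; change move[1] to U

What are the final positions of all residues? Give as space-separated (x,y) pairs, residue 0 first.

Initial moves: RDDLD
Fold: move[4]->L => RDDLL (positions: [(0, 0), (1, 0), (1, -1), (1, -2), (0, -2), (-1, -2)])
Fold: move[2]->L => RDLLL (positions: [(0, 0), (1, 0), (1, -1), (0, -1), (-1, -1), (-2, -1)])
Fold: move[1]->U => RULLL (positions: [(0, 0), (1, 0), (1, 1), (0, 1), (-1, 1), (-2, 1)])

Answer: (0,0) (1,0) (1,1) (0,1) (-1,1) (-2,1)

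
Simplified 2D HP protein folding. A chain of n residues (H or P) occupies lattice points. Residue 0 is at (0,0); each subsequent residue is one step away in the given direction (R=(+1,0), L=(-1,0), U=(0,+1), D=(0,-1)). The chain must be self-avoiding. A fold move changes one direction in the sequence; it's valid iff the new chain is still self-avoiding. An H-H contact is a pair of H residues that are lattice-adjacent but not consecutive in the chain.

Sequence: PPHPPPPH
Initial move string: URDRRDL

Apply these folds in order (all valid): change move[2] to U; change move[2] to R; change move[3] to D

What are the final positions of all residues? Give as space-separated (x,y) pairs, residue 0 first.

Initial moves: URDRRDL
Fold: move[2]->U => URURRDL (positions: [(0, 0), (0, 1), (1, 1), (1, 2), (2, 2), (3, 2), (3, 1), (2, 1)])
Fold: move[2]->R => URRRRDL (positions: [(0, 0), (0, 1), (1, 1), (2, 1), (3, 1), (4, 1), (4, 0), (3, 0)])
Fold: move[3]->D => URRDRDL (positions: [(0, 0), (0, 1), (1, 1), (2, 1), (2, 0), (3, 0), (3, -1), (2, -1)])

Answer: (0,0) (0,1) (1,1) (2,1) (2,0) (3,0) (3,-1) (2,-1)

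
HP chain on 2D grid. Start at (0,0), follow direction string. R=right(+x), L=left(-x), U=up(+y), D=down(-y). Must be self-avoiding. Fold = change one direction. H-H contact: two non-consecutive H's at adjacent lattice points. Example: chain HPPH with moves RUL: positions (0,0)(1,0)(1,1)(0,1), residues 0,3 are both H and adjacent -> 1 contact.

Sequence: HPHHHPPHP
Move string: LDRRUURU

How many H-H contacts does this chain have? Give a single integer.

Positions: [(0, 0), (-1, 0), (-1, -1), (0, -1), (1, -1), (1, 0), (1, 1), (2, 1), (2, 2)]
H-H contact: residue 0 @(0,0) - residue 3 @(0, -1)

Answer: 1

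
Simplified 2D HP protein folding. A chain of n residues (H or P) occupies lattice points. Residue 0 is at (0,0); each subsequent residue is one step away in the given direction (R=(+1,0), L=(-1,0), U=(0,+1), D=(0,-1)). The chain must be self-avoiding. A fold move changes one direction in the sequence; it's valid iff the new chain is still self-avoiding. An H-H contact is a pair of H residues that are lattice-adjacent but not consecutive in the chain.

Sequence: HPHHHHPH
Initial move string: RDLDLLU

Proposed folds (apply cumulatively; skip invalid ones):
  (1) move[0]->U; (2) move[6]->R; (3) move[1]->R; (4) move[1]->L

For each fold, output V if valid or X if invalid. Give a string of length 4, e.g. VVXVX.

Initial: RDLDLLU -> [(0, 0), (1, 0), (1, -1), (0, -1), (0, -2), (-1, -2), (-2, -2), (-2, -1)]
Fold 1: move[0]->U => UDLDLLU INVALID (collision), skipped
Fold 2: move[6]->R => RDLDLLR INVALID (collision), skipped
Fold 3: move[1]->R => RRLDLLU INVALID (collision), skipped
Fold 4: move[1]->L => RLLDLLU INVALID (collision), skipped

Answer: XXXX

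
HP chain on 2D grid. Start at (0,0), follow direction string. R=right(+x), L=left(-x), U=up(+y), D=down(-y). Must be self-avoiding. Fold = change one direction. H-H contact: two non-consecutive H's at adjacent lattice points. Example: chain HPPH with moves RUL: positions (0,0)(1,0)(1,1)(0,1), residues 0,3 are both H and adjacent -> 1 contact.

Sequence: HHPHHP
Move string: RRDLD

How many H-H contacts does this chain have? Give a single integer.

Answer: 1

Derivation:
Positions: [(0, 0), (1, 0), (2, 0), (2, -1), (1, -1), (1, -2)]
H-H contact: residue 1 @(1,0) - residue 4 @(1, -1)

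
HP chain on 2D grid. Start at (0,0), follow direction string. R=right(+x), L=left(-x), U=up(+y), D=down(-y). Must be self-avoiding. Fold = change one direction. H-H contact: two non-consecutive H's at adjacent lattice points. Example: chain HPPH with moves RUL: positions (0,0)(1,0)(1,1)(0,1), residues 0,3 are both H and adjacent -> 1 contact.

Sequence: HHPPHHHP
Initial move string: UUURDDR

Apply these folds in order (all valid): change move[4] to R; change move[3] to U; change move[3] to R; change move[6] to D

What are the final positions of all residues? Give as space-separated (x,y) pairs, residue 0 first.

Initial moves: UUURDDR
Fold: move[4]->R => UUURRDR (positions: [(0, 0), (0, 1), (0, 2), (0, 3), (1, 3), (2, 3), (2, 2), (3, 2)])
Fold: move[3]->U => UUUURDR (positions: [(0, 0), (0, 1), (0, 2), (0, 3), (0, 4), (1, 4), (1, 3), (2, 3)])
Fold: move[3]->R => UUURRDR (positions: [(0, 0), (0, 1), (0, 2), (0, 3), (1, 3), (2, 3), (2, 2), (3, 2)])
Fold: move[6]->D => UUURRDD (positions: [(0, 0), (0, 1), (0, 2), (0, 3), (1, 3), (2, 3), (2, 2), (2, 1)])

Answer: (0,0) (0,1) (0,2) (0,3) (1,3) (2,3) (2,2) (2,1)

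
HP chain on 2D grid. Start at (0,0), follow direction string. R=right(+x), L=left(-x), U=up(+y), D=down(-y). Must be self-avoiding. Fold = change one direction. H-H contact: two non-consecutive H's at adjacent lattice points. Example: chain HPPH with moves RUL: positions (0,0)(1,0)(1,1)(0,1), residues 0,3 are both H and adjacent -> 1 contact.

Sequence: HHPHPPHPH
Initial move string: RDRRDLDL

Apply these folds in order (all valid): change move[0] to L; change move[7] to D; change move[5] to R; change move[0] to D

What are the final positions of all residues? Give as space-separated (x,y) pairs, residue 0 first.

Answer: (0,0) (0,-1) (0,-2) (1,-2) (2,-2) (2,-3) (3,-3) (3,-4) (3,-5)

Derivation:
Initial moves: RDRRDLDL
Fold: move[0]->L => LDRRDLDL (positions: [(0, 0), (-1, 0), (-1, -1), (0, -1), (1, -1), (1, -2), (0, -2), (0, -3), (-1, -3)])
Fold: move[7]->D => LDRRDLDD (positions: [(0, 0), (-1, 0), (-1, -1), (0, -1), (1, -1), (1, -2), (0, -2), (0, -3), (0, -4)])
Fold: move[5]->R => LDRRDRDD (positions: [(0, 0), (-1, 0), (-1, -1), (0, -1), (1, -1), (1, -2), (2, -2), (2, -3), (2, -4)])
Fold: move[0]->D => DDRRDRDD (positions: [(0, 0), (0, -1), (0, -2), (1, -2), (2, -2), (2, -3), (3, -3), (3, -4), (3, -5)])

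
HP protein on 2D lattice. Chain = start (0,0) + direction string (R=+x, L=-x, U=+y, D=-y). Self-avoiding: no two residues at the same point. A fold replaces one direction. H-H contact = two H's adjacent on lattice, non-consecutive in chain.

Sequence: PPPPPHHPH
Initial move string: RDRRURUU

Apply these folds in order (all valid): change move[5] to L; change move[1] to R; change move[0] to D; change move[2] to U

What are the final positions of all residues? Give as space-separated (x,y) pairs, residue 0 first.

Answer: (0,0) (0,-1) (1,-1) (1,0) (2,0) (2,1) (1,1) (1,2) (1,3)

Derivation:
Initial moves: RDRRURUU
Fold: move[5]->L => RDRRULUU (positions: [(0, 0), (1, 0), (1, -1), (2, -1), (3, -1), (3, 0), (2, 0), (2, 1), (2, 2)])
Fold: move[1]->R => RRRRULUU (positions: [(0, 0), (1, 0), (2, 0), (3, 0), (4, 0), (4, 1), (3, 1), (3, 2), (3, 3)])
Fold: move[0]->D => DRRRULUU (positions: [(0, 0), (0, -1), (1, -1), (2, -1), (3, -1), (3, 0), (2, 0), (2, 1), (2, 2)])
Fold: move[2]->U => DRURULUU (positions: [(0, 0), (0, -1), (1, -1), (1, 0), (2, 0), (2, 1), (1, 1), (1, 2), (1, 3)])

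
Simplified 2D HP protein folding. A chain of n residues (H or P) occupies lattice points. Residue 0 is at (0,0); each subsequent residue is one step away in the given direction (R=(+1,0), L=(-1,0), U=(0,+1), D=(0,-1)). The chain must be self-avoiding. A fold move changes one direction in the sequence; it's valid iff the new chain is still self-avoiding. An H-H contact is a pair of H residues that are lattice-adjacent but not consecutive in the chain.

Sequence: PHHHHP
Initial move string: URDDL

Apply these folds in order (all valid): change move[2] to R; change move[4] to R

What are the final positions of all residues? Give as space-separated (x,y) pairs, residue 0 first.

Answer: (0,0) (0,1) (1,1) (2,1) (2,0) (3,0)

Derivation:
Initial moves: URDDL
Fold: move[2]->R => URRDL (positions: [(0, 0), (0, 1), (1, 1), (2, 1), (2, 0), (1, 0)])
Fold: move[4]->R => URRDR (positions: [(0, 0), (0, 1), (1, 1), (2, 1), (2, 0), (3, 0)])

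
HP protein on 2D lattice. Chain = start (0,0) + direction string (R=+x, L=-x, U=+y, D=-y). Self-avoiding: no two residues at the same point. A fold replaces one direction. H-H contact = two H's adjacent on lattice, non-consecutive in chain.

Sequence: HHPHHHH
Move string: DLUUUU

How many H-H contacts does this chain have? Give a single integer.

Positions: [(0, 0), (0, -1), (-1, -1), (-1, 0), (-1, 1), (-1, 2), (-1, 3)]
H-H contact: residue 0 @(0,0) - residue 3 @(-1, 0)

Answer: 1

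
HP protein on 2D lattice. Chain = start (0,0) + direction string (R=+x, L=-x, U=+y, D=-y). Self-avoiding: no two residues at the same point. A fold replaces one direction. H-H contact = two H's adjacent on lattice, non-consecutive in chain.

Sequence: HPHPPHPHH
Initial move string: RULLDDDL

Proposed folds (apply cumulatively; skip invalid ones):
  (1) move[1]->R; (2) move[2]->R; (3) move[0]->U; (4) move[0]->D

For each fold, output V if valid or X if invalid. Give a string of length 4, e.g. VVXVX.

Initial: RULLDDDL -> [(0, 0), (1, 0), (1, 1), (0, 1), (-1, 1), (-1, 0), (-1, -1), (-1, -2), (-2, -2)]
Fold 1: move[1]->R => RRLLDDDL INVALID (collision), skipped
Fold 2: move[2]->R => RURLDDDL INVALID (collision), skipped
Fold 3: move[0]->U => UULLDDDL VALID
Fold 4: move[0]->D => DULLDDDL INVALID (collision), skipped

Answer: XXVX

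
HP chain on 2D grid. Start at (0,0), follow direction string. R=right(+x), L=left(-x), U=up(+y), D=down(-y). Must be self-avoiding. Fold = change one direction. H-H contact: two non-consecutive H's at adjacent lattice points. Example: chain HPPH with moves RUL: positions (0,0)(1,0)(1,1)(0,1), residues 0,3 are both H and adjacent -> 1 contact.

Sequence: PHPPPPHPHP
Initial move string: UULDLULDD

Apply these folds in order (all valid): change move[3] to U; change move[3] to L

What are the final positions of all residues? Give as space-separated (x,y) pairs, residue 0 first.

Initial moves: UULDLULDD
Fold: move[3]->U => UULULULDD (positions: [(0, 0), (0, 1), (0, 2), (-1, 2), (-1, 3), (-2, 3), (-2, 4), (-3, 4), (-3, 3), (-3, 2)])
Fold: move[3]->L => UULLLULDD (positions: [(0, 0), (0, 1), (0, 2), (-1, 2), (-2, 2), (-3, 2), (-3, 3), (-4, 3), (-4, 2), (-4, 1)])

Answer: (0,0) (0,1) (0,2) (-1,2) (-2,2) (-3,2) (-3,3) (-4,3) (-4,2) (-4,1)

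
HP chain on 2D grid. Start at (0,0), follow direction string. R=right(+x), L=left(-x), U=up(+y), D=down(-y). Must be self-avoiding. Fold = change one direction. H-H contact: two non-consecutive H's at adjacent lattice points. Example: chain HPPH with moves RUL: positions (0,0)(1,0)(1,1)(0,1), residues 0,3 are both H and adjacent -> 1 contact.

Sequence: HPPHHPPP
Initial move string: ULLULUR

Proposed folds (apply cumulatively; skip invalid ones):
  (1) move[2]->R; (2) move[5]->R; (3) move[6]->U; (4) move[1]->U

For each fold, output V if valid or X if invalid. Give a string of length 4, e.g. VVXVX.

Answer: XXVV

Derivation:
Initial: ULLULUR -> [(0, 0), (0, 1), (-1, 1), (-2, 1), (-2, 2), (-3, 2), (-3, 3), (-2, 3)]
Fold 1: move[2]->R => ULRULUR INVALID (collision), skipped
Fold 2: move[5]->R => ULLULRR INVALID (collision), skipped
Fold 3: move[6]->U => ULLULUU VALID
Fold 4: move[1]->U => UULULUU VALID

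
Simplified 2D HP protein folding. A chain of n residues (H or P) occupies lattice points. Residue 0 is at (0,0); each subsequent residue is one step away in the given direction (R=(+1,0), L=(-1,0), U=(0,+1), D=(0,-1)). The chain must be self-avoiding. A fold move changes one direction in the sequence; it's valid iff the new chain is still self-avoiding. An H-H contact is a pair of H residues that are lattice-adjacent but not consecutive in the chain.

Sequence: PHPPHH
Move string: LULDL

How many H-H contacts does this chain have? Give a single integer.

Answer: 1

Derivation:
Positions: [(0, 0), (-1, 0), (-1, 1), (-2, 1), (-2, 0), (-3, 0)]
H-H contact: residue 1 @(-1,0) - residue 4 @(-2, 0)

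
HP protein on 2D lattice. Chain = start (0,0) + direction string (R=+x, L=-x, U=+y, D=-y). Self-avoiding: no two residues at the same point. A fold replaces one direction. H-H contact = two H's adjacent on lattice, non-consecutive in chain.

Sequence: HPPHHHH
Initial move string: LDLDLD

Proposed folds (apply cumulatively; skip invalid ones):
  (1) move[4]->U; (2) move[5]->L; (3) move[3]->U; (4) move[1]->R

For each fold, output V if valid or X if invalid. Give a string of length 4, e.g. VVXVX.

Initial: LDLDLD -> [(0, 0), (-1, 0), (-1, -1), (-2, -1), (-2, -2), (-3, -2), (-3, -3)]
Fold 1: move[4]->U => LDLDUD INVALID (collision), skipped
Fold 2: move[5]->L => LDLDLL VALID
Fold 3: move[3]->U => LDLULL VALID
Fold 4: move[1]->R => LRLULL INVALID (collision), skipped

Answer: XVVX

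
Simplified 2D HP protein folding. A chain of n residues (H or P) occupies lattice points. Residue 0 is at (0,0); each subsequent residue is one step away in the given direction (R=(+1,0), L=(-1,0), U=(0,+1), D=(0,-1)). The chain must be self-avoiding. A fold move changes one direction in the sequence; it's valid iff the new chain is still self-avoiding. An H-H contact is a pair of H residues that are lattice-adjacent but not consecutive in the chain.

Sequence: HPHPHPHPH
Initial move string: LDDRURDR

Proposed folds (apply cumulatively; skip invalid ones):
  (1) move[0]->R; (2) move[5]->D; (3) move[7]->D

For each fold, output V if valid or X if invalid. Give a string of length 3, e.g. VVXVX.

Answer: VXV

Derivation:
Initial: LDDRURDR -> [(0, 0), (-1, 0), (-1, -1), (-1, -2), (0, -2), (0, -1), (1, -1), (1, -2), (2, -2)]
Fold 1: move[0]->R => RDDRURDR VALID
Fold 2: move[5]->D => RDDRUDDR INVALID (collision), skipped
Fold 3: move[7]->D => RDDRURDD VALID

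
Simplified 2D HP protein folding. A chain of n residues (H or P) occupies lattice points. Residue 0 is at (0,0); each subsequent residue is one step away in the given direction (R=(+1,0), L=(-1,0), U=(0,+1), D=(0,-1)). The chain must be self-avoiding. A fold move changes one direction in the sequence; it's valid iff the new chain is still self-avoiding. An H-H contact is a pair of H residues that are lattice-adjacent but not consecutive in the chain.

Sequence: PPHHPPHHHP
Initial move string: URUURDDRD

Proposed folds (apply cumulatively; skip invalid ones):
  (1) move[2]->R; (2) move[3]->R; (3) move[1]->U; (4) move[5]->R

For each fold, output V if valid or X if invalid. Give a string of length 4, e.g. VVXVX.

Answer: VVVV

Derivation:
Initial: URUURDDRD -> [(0, 0), (0, 1), (1, 1), (1, 2), (1, 3), (2, 3), (2, 2), (2, 1), (3, 1), (3, 0)]
Fold 1: move[2]->R => URRURDDRD VALID
Fold 2: move[3]->R => URRRRDDRD VALID
Fold 3: move[1]->U => UURRRDDRD VALID
Fold 4: move[5]->R => UURRRRDRD VALID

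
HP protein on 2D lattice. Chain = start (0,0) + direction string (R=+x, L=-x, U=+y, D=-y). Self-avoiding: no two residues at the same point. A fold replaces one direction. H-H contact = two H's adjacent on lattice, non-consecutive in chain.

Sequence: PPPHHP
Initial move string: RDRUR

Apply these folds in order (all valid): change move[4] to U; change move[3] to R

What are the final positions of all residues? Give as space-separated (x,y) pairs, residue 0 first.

Initial moves: RDRUR
Fold: move[4]->U => RDRUU (positions: [(0, 0), (1, 0), (1, -1), (2, -1), (2, 0), (2, 1)])
Fold: move[3]->R => RDRRU (positions: [(0, 0), (1, 0), (1, -1), (2, -1), (3, -1), (3, 0)])

Answer: (0,0) (1,0) (1,-1) (2,-1) (3,-1) (3,0)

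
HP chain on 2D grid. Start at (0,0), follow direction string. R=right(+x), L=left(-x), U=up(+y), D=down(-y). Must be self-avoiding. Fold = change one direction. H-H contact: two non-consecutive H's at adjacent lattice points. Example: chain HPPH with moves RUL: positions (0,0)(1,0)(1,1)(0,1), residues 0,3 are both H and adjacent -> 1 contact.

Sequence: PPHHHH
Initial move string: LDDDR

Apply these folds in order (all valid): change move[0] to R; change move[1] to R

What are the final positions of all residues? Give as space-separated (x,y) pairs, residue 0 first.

Initial moves: LDDDR
Fold: move[0]->R => RDDDR (positions: [(0, 0), (1, 0), (1, -1), (1, -2), (1, -3), (2, -3)])
Fold: move[1]->R => RRDDR (positions: [(0, 0), (1, 0), (2, 0), (2, -1), (2, -2), (3, -2)])

Answer: (0,0) (1,0) (2,0) (2,-1) (2,-2) (3,-2)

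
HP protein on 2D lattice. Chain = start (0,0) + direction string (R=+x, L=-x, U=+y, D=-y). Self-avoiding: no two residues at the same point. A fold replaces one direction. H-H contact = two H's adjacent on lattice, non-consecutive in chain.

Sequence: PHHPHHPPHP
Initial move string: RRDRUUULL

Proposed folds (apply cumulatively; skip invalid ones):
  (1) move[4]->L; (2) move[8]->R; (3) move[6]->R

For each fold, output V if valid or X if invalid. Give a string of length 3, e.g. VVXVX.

Answer: XXX

Derivation:
Initial: RRDRUUULL -> [(0, 0), (1, 0), (2, 0), (2, -1), (3, -1), (3, 0), (3, 1), (3, 2), (2, 2), (1, 2)]
Fold 1: move[4]->L => RRDRLUULL INVALID (collision), skipped
Fold 2: move[8]->R => RRDRUUULR INVALID (collision), skipped
Fold 3: move[6]->R => RRDRUURLL INVALID (collision), skipped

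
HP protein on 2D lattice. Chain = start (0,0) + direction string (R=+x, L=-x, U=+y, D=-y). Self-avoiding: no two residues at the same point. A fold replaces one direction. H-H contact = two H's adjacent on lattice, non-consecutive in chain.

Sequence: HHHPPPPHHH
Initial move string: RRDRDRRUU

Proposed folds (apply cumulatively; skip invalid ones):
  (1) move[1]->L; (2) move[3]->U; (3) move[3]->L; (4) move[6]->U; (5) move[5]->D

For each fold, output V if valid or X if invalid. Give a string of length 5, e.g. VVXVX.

Answer: XXVXX

Derivation:
Initial: RRDRDRRUU -> [(0, 0), (1, 0), (2, 0), (2, -1), (3, -1), (3, -2), (4, -2), (5, -2), (5, -1), (5, 0)]
Fold 1: move[1]->L => RLDRDRRUU INVALID (collision), skipped
Fold 2: move[3]->U => RRDUDRRUU INVALID (collision), skipped
Fold 3: move[3]->L => RRDLDRRUU VALID
Fold 4: move[6]->U => RRDLDRUUU INVALID (collision), skipped
Fold 5: move[5]->D => RRDLDDRUU INVALID (collision), skipped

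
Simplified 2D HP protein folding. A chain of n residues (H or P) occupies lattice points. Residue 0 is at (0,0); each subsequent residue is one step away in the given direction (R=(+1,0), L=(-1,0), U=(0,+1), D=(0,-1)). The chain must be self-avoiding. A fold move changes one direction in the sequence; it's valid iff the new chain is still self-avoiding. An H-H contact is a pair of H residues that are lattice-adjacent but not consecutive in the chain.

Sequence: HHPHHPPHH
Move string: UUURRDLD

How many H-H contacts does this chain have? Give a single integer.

Answer: 2

Derivation:
Positions: [(0, 0), (0, 1), (0, 2), (0, 3), (1, 3), (2, 3), (2, 2), (1, 2), (1, 1)]
H-H contact: residue 1 @(0,1) - residue 8 @(1, 1)
H-H contact: residue 4 @(1,3) - residue 7 @(1, 2)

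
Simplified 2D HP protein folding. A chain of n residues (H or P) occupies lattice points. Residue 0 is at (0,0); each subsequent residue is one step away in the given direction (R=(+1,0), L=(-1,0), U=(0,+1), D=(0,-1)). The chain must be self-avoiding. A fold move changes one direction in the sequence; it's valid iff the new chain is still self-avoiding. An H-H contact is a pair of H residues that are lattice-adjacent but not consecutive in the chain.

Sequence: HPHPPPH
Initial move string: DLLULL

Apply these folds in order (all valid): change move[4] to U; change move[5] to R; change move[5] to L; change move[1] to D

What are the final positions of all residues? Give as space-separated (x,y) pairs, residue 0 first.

Initial moves: DLLULL
Fold: move[4]->U => DLLUUL (positions: [(0, 0), (0, -1), (-1, -1), (-2, -1), (-2, 0), (-2, 1), (-3, 1)])
Fold: move[5]->R => DLLUUR (positions: [(0, 0), (0, -1), (-1, -1), (-2, -1), (-2, 0), (-2, 1), (-1, 1)])
Fold: move[5]->L => DLLUUL (positions: [(0, 0), (0, -1), (-1, -1), (-2, -1), (-2, 0), (-2, 1), (-3, 1)])
Fold: move[1]->D => DDLUUL (positions: [(0, 0), (0, -1), (0, -2), (-1, -2), (-1, -1), (-1, 0), (-2, 0)])

Answer: (0,0) (0,-1) (0,-2) (-1,-2) (-1,-1) (-1,0) (-2,0)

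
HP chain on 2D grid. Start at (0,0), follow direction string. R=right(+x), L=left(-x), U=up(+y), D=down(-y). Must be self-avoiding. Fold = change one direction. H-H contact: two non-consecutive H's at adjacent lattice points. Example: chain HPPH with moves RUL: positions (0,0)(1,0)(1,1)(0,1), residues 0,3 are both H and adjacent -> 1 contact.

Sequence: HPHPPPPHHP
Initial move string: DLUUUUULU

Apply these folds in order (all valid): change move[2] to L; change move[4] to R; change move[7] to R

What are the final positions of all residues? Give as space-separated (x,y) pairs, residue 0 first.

Initial moves: DLUUUUULU
Fold: move[2]->L => DLLUUUULU (positions: [(0, 0), (0, -1), (-1, -1), (-2, -1), (-2, 0), (-2, 1), (-2, 2), (-2, 3), (-3, 3), (-3, 4)])
Fold: move[4]->R => DLLURUULU (positions: [(0, 0), (0, -1), (-1, -1), (-2, -1), (-2, 0), (-1, 0), (-1, 1), (-1, 2), (-2, 2), (-2, 3)])
Fold: move[7]->R => DLLURUURU (positions: [(0, 0), (0, -1), (-1, -1), (-2, -1), (-2, 0), (-1, 0), (-1, 1), (-1, 2), (0, 2), (0, 3)])

Answer: (0,0) (0,-1) (-1,-1) (-2,-1) (-2,0) (-1,0) (-1,1) (-1,2) (0,2) (0,3)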